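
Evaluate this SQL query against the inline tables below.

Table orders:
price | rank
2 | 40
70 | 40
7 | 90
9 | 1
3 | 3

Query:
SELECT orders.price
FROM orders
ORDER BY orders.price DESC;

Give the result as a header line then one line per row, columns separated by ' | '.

== RESULT ==
orders.price
70
9
7
3
2

Derivation:
After SELECT (5 rows):
orders.price
2
70
7
9
3
After ORDER BY (5 rows):
orders.price
70
9
7
3
2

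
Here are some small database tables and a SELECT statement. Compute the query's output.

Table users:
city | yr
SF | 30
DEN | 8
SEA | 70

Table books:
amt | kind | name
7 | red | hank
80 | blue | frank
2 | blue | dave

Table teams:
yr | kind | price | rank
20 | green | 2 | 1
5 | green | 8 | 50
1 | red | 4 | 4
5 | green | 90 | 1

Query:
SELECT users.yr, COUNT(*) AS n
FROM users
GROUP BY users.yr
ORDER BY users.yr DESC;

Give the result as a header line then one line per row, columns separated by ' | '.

After GROUP BY (3 rows):
users.yr | n
30 | 1
8 | 1
70 | 1
After ORDER BY (3 rows):
users.yr | n
70 | 1
30 | 1
8 | 1

== RESULT ==
users.yr | n
70 | 1
30 | 1
8 | 1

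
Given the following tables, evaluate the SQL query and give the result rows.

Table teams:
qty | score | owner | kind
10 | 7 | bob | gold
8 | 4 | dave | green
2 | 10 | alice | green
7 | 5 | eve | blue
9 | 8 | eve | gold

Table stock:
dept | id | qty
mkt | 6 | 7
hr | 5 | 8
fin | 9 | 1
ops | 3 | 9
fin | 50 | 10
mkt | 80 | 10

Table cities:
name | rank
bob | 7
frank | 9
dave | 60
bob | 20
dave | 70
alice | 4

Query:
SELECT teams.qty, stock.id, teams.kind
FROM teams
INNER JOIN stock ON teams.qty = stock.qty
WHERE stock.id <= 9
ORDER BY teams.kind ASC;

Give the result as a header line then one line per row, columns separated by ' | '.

== RESULT ==
teams.qty | stock.id | teams.kind
7 | 6 | blue
9 | 3 | gold
8 | 5 | green

Derivation:
After JOIN stock (5 rows):
teams.qty | teams.score | teams.owner | teams.kind | stock.dept | stock.id | stock.qty
10 | 7 | bob | gold | fin | 50 | 10
10 | 7 | bob | gold | mkt | 80 | 10
8 | 4 | dave | green | hr | 5 | 8
7 | 5 | eve | blue | mkt | 6 | 7
9 | 8 | eve | gold | ops | 3 | 9
After WHERE (3 rows):
teams.qty | teams.score | teams.owner | teams.kind | stock.dept | stock.id | stock.qty
8 | 4 | dave | green | hr | 5 | 8
7 | 5 | eve | blue | mkt | 6 | 7
9 | 8 | eve | gold | ops | 3 | 9
After SELECT (3 rows):
teams.qty | stock.id | teams.kind
8 | 5 | green
7 | 6 | blue
9 | 3 | gold
After ORDER BY (3 rows):
teams.qty | stock.id | teams.kind
7 | 6 | blue
9 | 3 | gold
8 | 5 | green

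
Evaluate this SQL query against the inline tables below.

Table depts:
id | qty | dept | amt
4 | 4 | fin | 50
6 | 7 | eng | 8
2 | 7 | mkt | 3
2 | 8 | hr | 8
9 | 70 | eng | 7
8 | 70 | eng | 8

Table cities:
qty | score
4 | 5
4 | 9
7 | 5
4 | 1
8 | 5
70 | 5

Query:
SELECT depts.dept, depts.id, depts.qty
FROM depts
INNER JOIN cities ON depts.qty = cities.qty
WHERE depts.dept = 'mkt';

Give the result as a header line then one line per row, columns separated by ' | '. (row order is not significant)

== RESULT ==
depts.dept | depts.id | depts.qty
mkt | 2 | 7

Derivation:
After JOIN cities (8 rows):
depts.id | depts.qty | depts.dept | depts.amt | cities.qty | cities.score
4 | 4 | fin | 50 | 4 | 5
4 | 4 | fin | 50 | 4 | 9
4 | 4 | fin | 50 | 4 | 1
6 | 7 | eng | 8 | 7 | 5
2 | 7 | mkt | 3 | 7 | 5
2 | 8 | hr | 8 | 8 | 5
9 | 70 | eng | 7 | 70 | 5
8 | 70 | eng | 8 | 70 | 5
After WHERE (1 rows):
depts.id | depts.qty | depts.dept | depts.amt | cities.qty | cities.score
2 | 7 | mkt | 3 | 7 | 5
After SELECT (1 rows):
depts.dept | depts.id | depts.qty
mkt | 2 | 7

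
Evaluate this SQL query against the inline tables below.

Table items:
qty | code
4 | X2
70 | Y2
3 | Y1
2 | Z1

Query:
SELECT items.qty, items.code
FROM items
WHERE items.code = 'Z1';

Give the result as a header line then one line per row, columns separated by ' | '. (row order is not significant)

== RESULT ==
items.qty | items.code
2 | Z1

Derivation:
After WHERE (1 rows):
items.qty | items.code
2 | Z1
After SELECT (1 rows):
items.qty | items.code
2 | Z1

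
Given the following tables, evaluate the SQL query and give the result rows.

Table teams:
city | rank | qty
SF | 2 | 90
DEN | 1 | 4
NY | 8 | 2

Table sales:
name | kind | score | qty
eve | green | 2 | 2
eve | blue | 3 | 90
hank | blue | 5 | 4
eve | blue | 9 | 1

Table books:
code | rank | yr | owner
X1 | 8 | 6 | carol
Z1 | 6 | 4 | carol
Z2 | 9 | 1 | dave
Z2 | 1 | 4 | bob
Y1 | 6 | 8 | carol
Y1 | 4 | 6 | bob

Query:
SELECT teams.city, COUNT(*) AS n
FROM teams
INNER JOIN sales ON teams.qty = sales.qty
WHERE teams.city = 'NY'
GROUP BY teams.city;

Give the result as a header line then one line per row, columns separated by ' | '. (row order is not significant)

== RESULT ==
teams.city | n
NY | 1

Derivation:
After JOIN sales (3 rows):
teams.city | teams.rank | teams.qty | sales.name | sales.kind | sales.score | sales.qty
SF | 2 | 90 | eve | blue | 3 | 90
DEN | 1 | 4 | hank | blue | 5 | 4
NY | 8 | 2 | eve | green | 2 | 2
After WHERE (1 rows):
teams.city | teams.rank | teams.qty | sales.name | sales.kind | sales.score | sales.qty
NY | 8 | 2 | eve | green | 2 | 2
After GROUP BY (1 rows):
teams.city | n
NY | 1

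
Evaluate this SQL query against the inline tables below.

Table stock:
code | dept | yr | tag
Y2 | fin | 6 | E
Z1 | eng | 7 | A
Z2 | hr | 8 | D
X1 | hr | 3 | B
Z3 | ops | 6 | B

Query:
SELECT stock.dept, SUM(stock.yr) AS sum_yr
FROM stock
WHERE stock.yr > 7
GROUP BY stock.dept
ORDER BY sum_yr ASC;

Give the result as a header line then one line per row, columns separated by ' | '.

== RESULT ==
stock.dept | sum_yr
hr | 8

Derivation:
After WHERE (1 rows):
stock.code | stock.dept | stock.yr | stock.tag
Z2 | hr | 8 | D
After GROUP BY (1 rows):
stock.dept | sum_yr
hr | 8
After ORDER BY (1 rows):
stock.dept | sum_yr
hr | 8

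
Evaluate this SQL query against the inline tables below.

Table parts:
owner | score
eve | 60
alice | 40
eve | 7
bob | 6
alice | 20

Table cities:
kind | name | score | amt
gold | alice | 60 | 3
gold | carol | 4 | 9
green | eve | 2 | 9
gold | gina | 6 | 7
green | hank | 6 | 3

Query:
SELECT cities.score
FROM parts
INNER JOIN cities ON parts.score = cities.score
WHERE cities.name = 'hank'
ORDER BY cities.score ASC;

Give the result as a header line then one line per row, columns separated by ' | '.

After JOIN cities (3 rows):
parts.owner | parts.score | cities.kind | cities.name | cities.score | cities.amt
eve | 60 | gold | alice | 60 | 3
bob | 6 | gold | gina | 6 | 7
bob | 6 | green | hank | 6 | 3
After WHERE (1 rows):
parts.owner | parts.score | cities.kind | cities.name | cities.score | cities.amt
bob | 6 | green | hank | 6 | 3
After SELECT (1 rows):
cities.score
6
After ORDER BY (1 rows):
cities.score
6

== RESULT ==
cities.score
6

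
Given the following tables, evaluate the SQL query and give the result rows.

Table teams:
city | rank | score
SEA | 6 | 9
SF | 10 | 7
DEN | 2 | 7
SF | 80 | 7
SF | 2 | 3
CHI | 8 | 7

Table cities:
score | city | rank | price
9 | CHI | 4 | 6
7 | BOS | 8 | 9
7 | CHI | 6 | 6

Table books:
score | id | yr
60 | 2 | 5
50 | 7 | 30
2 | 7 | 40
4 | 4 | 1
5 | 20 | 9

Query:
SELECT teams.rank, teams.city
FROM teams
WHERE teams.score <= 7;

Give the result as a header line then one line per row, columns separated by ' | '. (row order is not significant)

== RESULT ==
teams.rank | teams.city
10 | SF
2 | DEN
80 | SF
2 | SF
8 | CHI

Derivation:
After WHERE (5 rows):
teams.city | teams.rank | teams.score
SF | 10 | 7
DEN | 2 | 7
SF | 80 | 7
SF | 2 | 3
CHI | 8 | 7
After SELECT (5 rows):
teams.rank | teams.city
10 | SF
2 | DEN
80 | SF
2 | SF
8 | CHI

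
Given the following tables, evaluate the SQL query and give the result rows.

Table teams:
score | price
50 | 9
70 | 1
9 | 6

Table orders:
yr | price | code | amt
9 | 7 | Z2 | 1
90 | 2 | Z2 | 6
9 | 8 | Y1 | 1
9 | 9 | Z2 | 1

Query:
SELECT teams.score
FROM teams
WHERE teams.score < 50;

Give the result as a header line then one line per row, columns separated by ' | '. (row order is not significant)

After WHERE (1 rows):
teams.score | teams.price
9 | 6
After SELECT (1 rows):
teams.score
9

== RESULT ==
teams.score
9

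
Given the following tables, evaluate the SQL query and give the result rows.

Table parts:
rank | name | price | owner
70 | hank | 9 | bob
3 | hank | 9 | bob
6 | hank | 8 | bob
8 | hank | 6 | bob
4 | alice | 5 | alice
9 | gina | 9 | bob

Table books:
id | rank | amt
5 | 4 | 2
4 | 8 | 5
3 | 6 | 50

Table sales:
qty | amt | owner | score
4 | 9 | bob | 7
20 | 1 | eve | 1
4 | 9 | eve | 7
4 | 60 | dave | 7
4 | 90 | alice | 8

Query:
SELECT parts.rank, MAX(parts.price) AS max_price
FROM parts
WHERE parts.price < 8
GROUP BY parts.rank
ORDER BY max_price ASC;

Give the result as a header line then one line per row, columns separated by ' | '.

== RESULT ==
parts.rank | max_price
4 | 5
8 | 6

Derivation:
After WHERE (2 rows):
parts.rank | parts.name | parts.price | parts.owner
8 | hank | 6 | bob
4 | alice | 5 | alice
After GROUP BY (2 rows):
parts.rank | max_price
8 | 6
4 | 5
After ORDER BY (2 rows):
parts.rank | max_price
4 | 5
8 | 6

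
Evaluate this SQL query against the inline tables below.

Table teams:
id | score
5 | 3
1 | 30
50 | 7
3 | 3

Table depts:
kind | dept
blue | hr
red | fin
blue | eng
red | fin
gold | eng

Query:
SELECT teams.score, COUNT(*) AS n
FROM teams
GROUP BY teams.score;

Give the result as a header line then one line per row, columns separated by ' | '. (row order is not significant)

== RESULT ==
teams.score | n
3 | 2
30 | 1
7 | 1

Derivation:
After GROUP BY (3 rows):
teams.score | n
3 | 2
30 | 1
7 | 1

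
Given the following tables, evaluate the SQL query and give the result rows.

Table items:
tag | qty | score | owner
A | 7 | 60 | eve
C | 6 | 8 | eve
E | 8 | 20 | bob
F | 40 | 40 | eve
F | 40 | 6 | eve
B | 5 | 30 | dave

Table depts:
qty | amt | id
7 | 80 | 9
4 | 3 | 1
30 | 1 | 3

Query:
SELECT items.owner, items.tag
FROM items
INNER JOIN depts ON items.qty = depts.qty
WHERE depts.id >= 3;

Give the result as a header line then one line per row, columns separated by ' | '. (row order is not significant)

After JOIN depts (1 rows):
items.tag | items.qty | items.score | items.owner | depts.qty | depts.amt | depts.id
A | 7 | 60 | eve | 7 | 80 | 9
After WHERE (1 rows):
items.tag | items.qty | items.score | items.owner | depts.qty | depts.amt | depts.id
A | 7 | 60 | eve | 7 | 80 | 9
After SELECT (1 rows):
items.owner | items.tag
eve | A

== RESULT ==
items.owner | items.tag
eve | A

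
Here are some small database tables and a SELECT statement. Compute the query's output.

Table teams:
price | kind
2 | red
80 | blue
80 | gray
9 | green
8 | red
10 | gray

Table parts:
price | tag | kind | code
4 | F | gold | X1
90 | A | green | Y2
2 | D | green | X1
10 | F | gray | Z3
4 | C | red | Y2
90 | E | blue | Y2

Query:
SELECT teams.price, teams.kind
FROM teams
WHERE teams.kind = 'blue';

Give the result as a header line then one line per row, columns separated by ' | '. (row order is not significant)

== RESULT ==
teams.price | teams.kind
80 | blue

Derivation:
After WHERE (1 rows):
teams.price | teams.kind
80 | blue
After SELECT (1 rows):
teams.price | teams.kind
80 | blue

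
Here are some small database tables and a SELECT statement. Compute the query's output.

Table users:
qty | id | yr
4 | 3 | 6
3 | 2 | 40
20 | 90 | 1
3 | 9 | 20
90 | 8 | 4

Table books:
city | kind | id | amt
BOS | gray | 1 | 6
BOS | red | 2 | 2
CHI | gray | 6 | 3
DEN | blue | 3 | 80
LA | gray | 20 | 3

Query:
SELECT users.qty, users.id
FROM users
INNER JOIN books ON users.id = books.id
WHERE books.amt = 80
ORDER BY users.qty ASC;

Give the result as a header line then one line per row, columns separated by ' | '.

== RESULT ==
users.qty | users.id
4 | 3

Derivation:
After JOIN books (2 rows):
users.qty | users.id | users.yr | books.city | books.kind | books.id | books.amt
4 | 3 | 6 | DEN | blue | 3 | 80
3 | 2 | 40 | BOS | red | 2 | 2
After WHERE (1 rows):
users.qty | users.id | users.yr | books.city | books.kind | books.id | books.amt
4 | 3 | 6 | DEN | blue | 3 | 80
After SELECT (1 rows):
users.qty | users.id
4 | 3
After ORDER BY (1 rows):
users.qty | users.id
4 | 3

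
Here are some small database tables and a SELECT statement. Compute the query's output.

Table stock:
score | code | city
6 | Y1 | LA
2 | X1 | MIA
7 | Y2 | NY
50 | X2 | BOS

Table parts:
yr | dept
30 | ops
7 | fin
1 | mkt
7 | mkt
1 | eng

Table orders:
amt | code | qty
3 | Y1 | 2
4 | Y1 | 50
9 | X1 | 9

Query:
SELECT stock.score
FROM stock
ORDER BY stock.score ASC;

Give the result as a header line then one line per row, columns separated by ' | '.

After SELECT (4 rows):
stock.score
6
2
7
50
After ORDER BY (4 rows):
stock.score
2
6
7
50

== RESULT ==
stock.score
2
6
7
50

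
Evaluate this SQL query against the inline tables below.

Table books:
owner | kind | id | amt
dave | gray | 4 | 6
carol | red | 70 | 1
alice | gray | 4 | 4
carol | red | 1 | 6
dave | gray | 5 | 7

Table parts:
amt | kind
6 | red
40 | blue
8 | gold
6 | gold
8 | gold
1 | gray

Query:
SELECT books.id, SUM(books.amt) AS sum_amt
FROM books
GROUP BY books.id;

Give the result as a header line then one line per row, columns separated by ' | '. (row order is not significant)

== RESULT ==
books.id | sum_amt
4 | 10
70 | 1
1 | 6
5 | 7

Derivation:
After GROUP BY (4 rows):
books.id | sum_amt
4 | 10
70 | 1
1 | 6
5 | 7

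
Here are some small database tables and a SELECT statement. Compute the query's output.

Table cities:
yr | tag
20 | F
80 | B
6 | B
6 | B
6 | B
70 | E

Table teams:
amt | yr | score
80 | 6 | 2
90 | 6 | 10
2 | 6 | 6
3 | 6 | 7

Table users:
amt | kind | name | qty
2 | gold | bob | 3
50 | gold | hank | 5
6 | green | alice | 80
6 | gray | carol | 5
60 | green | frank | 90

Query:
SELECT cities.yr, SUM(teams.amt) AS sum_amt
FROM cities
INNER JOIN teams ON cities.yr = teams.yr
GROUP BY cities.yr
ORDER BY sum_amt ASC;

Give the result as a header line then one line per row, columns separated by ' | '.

== RESULT ==
cities.yr | sum_amt
6 | 525

Derivation:
After JOIN teams (12 rows):
cities.yr | cities.tag | teams.amt | teams.yr | teams.score
6 | B | 80 | 6 | 2
6 | B | 90 | 6 | 10
6 | B | 2 | 6 | 6
6 | B | 3 | 6 | 7
6 | B | 80 | 6 | 2
6 | B | 90 | 6 | 10
6 | B | 2 | 6 | 6
6 | B | 3 | 6 | 7
6 | B | 80 | 6 | 2
6 | B | 90 | 6 | 10
6 | B | 2 | 6 | 6
6 | B | 3 | 6 | 7
After GROUP BY (1 rows):
cities.yr | sum_amt
6 | 525
After ORDER BY (1 rows):
cities.yr | sum_amt
6 | 525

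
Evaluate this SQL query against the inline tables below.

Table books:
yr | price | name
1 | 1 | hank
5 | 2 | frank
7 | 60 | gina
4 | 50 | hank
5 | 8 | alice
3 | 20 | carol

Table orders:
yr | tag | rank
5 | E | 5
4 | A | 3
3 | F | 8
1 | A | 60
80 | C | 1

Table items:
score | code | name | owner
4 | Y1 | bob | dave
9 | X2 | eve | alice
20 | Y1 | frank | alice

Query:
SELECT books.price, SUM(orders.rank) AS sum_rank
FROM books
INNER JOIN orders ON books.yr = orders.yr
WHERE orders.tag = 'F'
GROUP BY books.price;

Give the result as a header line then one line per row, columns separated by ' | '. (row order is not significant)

== RESULT ==
books.price | sum_rank
20 | 8

Derivation:
After JOIN orders (5 rows):
books.yr | books.price | books.name | orders.yr | orders.tag | orders.rank
1 | 1 | hank | 1 | A | 60
5 | 2 | frank | 5 | E | 5
4 | 50 | hank | 4 | A | 3
5 | 8 | alice | 5 | E | 5
3 | 20 | carol | 3 | F | 8
After WHERE (1 rows):
books.yr | books.price | books.name | orders.yr | orders.tag | orders.rank
3 | 20 | carol | 3 | F | 8
After GROUP BY (1 rows):
books.price | sum_rank
20 | 8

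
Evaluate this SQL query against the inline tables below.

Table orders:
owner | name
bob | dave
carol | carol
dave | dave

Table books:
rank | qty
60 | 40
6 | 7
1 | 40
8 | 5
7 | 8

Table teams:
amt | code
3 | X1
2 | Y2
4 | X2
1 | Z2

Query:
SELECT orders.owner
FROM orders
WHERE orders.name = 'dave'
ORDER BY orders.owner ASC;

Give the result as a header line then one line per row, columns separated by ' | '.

After WHERE (2 rows):
orders.owner | orders.name
bob | dave
dave | dave
After SELECT (2 rows):
orders.owner
bob
dave
After ORDER BY (2 rows):
orders.owner
bob
dave

== RESULT ==
orders.owner
bob
dave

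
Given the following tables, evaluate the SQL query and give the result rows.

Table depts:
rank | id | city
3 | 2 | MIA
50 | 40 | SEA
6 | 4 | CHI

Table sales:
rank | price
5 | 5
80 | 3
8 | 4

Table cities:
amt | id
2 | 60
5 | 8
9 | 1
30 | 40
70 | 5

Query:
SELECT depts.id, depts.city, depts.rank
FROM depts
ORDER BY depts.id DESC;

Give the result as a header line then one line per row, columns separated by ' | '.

== RESULT ==
depts.id | depts.city | depts.rank
40 | SEA | 50
4 | CHI | 6
2 | MIA | 3

Derivation:
After SELECT (3 rows):
depts.id | depts.city | depts.rank
2 | MIA | 3
40 | SEA | 50
4 | CHI | 6
After ORDER BY (3 rows):
depts.id | depts.city | depts.rank
40 | SEA | 50
4 | CHI | 6
2 | MIA | 3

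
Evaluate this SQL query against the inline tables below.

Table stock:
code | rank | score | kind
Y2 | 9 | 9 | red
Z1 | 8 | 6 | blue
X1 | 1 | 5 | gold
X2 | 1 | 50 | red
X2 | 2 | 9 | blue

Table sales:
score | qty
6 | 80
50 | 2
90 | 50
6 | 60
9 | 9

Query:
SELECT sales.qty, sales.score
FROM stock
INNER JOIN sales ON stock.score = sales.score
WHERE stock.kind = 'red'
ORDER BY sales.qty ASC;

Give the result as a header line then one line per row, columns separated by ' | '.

== RESULT ==
sales.qty | sales.score
2 | 50
9 | 9

Derivation:
After JOIN sales (5 rows):
stock.code | stock.rank | stock.score | stock.kind | sales.score | sales.qty
Y2 | 9 | 9 | red | 9 | 9
Z1 | 8 | 6 | blue | 6 | 80
Z1 | 8 | 6 | blue | 6 | 60
X2 | 1 | 50 | red | 50 | 2
X2 | 2 | 9 | blue | 9 | 9
After WHERE (2 rows):
stock.code | stock.rank | stock.score | stock.kind | sales.score | sales.qty
Y2 | 9 | 9 | red | 9 | 9
X2 | 1 | 50 | red | 50 | 2
After SELECT (2 rows):
sales.qty | sales.score
9 | 9
2 | 50
After ORDER BY (2 rows):
sales.qty | sales.score
2 | 50
9 | 9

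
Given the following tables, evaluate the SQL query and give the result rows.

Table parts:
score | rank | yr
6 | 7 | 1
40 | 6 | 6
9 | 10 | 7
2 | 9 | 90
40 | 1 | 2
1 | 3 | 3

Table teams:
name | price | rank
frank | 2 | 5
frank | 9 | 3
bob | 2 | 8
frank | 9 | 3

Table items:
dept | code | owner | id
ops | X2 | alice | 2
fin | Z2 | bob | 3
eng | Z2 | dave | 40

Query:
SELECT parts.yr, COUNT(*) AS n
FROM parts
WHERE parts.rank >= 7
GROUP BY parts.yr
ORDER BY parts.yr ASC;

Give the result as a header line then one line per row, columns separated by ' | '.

== RESULT ==
parts.yr | n
1 | 1
7 | 1
90 | 1

Derivation:
After WHERE (3 rows):
parts.score | parts.rank | parts.yr
6 | 7 | 1
9 | 10 | 7
2 | 9 | 90
After GROUP BY (3 rows):
parts.yr | n
1 | 1
7 | 1
90 | 1
After ORDER BY (3 rows):
parts.yr | n
1 | 1
7 | 1
90 | 1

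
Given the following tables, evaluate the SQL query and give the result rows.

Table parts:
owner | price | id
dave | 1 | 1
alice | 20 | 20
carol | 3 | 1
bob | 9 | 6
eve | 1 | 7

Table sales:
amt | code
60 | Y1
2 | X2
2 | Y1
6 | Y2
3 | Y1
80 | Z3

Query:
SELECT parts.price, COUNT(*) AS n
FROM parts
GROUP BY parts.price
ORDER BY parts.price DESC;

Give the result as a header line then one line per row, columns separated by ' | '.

After GROUP BY (4 rows):
parts.price | n
1 | 2
20 | 1
3 | 1
9 | 1
After ORDER BY (4 rows):
parts.price | n
20 | 1
9 | 1
3 | 1
1 | 2

== RESULT ==
parts.price | n
20 | 1
9 | 1
3 | 1
1 | 2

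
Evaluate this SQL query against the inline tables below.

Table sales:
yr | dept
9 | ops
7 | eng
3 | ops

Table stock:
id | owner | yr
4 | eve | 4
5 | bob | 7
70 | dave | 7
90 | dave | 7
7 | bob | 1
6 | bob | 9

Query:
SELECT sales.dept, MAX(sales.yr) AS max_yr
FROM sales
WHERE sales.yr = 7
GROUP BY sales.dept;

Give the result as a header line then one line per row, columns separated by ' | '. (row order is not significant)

After WHERE (1 rows):
sales.yr | sales.dept
7 | eng
After GROUP BY (1 rows):
sales.dept | max_yr
eng | 7

== RESULT ==
sales.dept | max_yr
eng | 7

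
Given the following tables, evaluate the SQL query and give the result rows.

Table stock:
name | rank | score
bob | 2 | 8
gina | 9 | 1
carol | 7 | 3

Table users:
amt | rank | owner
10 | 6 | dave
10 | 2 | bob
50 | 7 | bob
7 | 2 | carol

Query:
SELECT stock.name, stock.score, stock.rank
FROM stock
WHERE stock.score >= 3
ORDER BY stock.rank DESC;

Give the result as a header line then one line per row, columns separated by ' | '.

== RESULT ==
stock.name | stock.score | stock.rank
carol | 3 | 7
bob | 8 | 2

Derivation:
After WHERE (2 rows):
stock.name | stock.rank | stock.score
bob | 2 | 8
carol | 7 | 3
After SELECT (2 rows):
stock.name | stock.score | stock.rank
bob | 8 | 2
carol | 3 | 7
After ORDER BY (2 rows):
stock.name | stock.score | stock.rank
carol | 3 | 7
bob | 8 | 2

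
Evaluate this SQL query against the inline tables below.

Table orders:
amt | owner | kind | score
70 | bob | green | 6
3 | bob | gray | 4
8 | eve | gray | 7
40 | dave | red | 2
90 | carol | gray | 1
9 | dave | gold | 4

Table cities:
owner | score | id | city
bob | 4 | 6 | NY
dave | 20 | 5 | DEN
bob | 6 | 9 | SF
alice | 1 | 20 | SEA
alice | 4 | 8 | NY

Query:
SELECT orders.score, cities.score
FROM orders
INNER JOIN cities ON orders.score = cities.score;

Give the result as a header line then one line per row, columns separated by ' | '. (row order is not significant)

After JOIN cities (6 rows):
orders.amt | orders.owner | orders.kind | orders.score | cities.owner | cities.score | cities.id | cities.city
70 | bob | green | 6 | bob | 6 | 9 | SF
3 | bob | gray | 4 | bob | 4 | 6 | NY
3 | bob | gray | 4 | alice | 4 | 8 | NY
90 | carol | gray | 1 | alice | 1 | 20 | SEA
9 | dave | gold | 4 | bob | 4 | 6 | NY
9 | dave | gold | 4 | alice | 4 | 8 | NY
After SELECT (6 rows):
orders.score | cities.score
6 | 6
4 | 4
4 | 4
1 | 1
4 | 4
4 | 4

== RESULT ==
orders.score | cities.score
6 | 6
4 | 4
4 | 4
1 | 1
4 | 4
4 | 4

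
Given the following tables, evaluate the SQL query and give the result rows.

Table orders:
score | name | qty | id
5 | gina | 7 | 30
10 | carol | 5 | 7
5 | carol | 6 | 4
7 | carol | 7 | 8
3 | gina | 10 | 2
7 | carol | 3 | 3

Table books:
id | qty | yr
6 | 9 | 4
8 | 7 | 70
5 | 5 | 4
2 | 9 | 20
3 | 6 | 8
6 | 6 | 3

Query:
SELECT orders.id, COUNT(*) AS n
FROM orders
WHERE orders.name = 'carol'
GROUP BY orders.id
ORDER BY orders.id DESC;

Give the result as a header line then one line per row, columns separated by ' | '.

After WHERE (4 rows):
orders.score | orders.name | orders.qty | orders.id
10 | carol | 5 | 7
5 | carol | 6 | 4
7 | carol | 7 | 8
7 | carol | 3 | 3
After GROUP BY (4 rows):
orders.id | n
7 | 1
4 | 1
8 | 1
3 | 1
After ORDER BY (4 rows):
orders.id | n
8 | 1
7 | 1
4 | 1
3 | 1

== RESULT ==
orders.id | n
8 | 1
7 | 1
4 | 1
3 | 1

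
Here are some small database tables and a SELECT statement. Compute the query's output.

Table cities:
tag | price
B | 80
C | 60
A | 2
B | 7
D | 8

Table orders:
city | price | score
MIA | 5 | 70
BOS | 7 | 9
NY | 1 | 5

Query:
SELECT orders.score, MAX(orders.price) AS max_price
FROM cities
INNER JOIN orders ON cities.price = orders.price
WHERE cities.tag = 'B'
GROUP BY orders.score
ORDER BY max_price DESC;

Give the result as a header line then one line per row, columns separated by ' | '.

After JOIN orders (1 rows):
cities.tag | cities.price | orders.city | orders.price | orders.score
B | 7 | BOS | 7 | 9
After WHERE (1 rows):
cities.tag | cities.price | orders.city | orders.price | orders.score
B | 7 | BOS | 7 | 9
After GROUP BY (1 rows):
orders.score | max_price
9 | 7
After ORDER BY (1 rows):
orders.score | max_price
9 | 7

== RESULT ==
orders.score | max_price
9 | 7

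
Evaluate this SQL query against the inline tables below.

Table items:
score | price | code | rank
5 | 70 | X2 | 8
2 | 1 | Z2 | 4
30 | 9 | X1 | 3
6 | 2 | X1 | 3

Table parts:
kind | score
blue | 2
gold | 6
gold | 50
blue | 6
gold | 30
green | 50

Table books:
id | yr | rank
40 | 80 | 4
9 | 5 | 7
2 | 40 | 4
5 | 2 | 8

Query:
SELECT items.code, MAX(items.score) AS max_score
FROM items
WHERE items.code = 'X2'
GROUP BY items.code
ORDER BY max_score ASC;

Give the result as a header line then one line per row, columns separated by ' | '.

== RESULT ==
items.code | max_score
X2 | 5

Derivation:
After WHERE (1 rows):
items.score | items.price | items.code | items.rank
5 | 70 | X2 | 8
After GROUP BY (1 rows):
items.code | max_score
X2 | 5
After ORDER BY (1 rows):
items.code | max_score
X2 | 5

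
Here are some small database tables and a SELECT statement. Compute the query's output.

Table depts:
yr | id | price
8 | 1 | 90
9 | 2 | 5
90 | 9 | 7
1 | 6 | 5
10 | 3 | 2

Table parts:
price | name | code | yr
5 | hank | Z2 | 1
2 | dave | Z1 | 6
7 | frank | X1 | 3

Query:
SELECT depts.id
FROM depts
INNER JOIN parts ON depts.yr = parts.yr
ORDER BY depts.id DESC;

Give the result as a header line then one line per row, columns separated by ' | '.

After JOIN parts (1 rows):
depts.yr | depts.id | depts.price | parts.price | parts.name | parts.code | parts.yr
1 | 6 | 5 | 5 | hank | Z2 | 1
After SELECT (1 rows):
depts.id
6
After ORDER BY (1 rows):
depts.id
6

== RESULT ==
depts.id
6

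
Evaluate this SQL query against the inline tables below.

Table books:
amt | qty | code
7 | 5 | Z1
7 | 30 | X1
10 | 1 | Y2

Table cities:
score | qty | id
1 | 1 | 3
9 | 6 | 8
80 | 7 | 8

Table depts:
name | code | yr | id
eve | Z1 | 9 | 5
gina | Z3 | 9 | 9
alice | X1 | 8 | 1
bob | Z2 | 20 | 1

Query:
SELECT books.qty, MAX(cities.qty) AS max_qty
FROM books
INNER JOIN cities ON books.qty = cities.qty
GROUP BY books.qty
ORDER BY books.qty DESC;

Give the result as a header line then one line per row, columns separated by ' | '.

After JOIN cities (1 rows):
books.amt | books.qty | books.code | cities.score | cities.qty | cities.id
10 | 1 | Y2 | 1 | 1 | 3
After GROUP BY (1 rows):
books.qty | max_qty
1 | 1
After ORDER BY (1 rows):
books.qty | max_qty
1 | 1

== RESULT ==
books.qty | max_qty
1 | 1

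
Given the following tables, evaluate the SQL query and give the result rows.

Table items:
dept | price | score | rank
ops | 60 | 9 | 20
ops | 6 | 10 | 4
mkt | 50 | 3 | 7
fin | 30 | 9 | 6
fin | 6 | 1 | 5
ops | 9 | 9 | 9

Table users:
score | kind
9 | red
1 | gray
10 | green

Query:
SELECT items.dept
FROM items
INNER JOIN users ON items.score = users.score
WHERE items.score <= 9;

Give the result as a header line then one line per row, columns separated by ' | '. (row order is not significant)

== RESULT ==
items.dept
ops
fin
fin
ops

Derivation:
After JOIN users (5 rows):
items.dept | items.price | items.score | items.rank | users.score | users.kind
ops | 60 | 9 | 20 | 9 | red
ops | 6 | 10 | 4 | 10 | green
fin | 30 | 9 | 6 | 9 | red
fin | 6 | 1 | 5 | 1 | gray
ops | 9 | 9 | 9 | 9 | red
After WHERE (4 rows):
items.dept | items.price | items.score | items.rank | users.score | users.kind
ops | 60 | 9 | 20 | 9 | red
fin | 30 | 9 | 6 | 9 | red
fin | 6 | 1 | 5 | 1 | gray
ops | 9 | 9 | 9 | 9 | red
After SELECT (4 rows):
items.dept
ops
fin
fin
ops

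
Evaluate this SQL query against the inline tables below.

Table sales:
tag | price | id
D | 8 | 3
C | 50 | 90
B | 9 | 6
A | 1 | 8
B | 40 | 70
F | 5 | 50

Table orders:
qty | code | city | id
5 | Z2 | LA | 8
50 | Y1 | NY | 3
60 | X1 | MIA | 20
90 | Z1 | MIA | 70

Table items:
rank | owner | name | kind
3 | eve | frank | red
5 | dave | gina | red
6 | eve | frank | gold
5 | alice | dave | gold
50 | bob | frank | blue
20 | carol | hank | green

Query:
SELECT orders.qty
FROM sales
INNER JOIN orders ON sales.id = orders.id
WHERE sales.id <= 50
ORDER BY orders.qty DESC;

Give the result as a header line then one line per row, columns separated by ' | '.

== RESULT ==
orders.qty
50
5

Derivation:
After JOIN orders (3 rows):
sales.tag | sales.price | sales.id | orders.qty | orders.code | orders.city | orders.id
D | 8 | 3 | 50 | Y1 | NY | 3
A | 1 | 8 | 5 | Z2 | LA | 8
B | 40 | 70 | 90 | Z1 | MIA | 70
After WHERE (2 rows):
sales.tag | sales.price | sales.id | orders.qty | orders.code | orders.city | orders.id
D | 8 | 3 | 50 | Y1 | NY | 3
A | 1 | 8 | 5 | Z2 | LA | 8
After SELECT (2 rows):
orders.qty
50
5
After ORDER BY (2 rows):
orders.qty
50
5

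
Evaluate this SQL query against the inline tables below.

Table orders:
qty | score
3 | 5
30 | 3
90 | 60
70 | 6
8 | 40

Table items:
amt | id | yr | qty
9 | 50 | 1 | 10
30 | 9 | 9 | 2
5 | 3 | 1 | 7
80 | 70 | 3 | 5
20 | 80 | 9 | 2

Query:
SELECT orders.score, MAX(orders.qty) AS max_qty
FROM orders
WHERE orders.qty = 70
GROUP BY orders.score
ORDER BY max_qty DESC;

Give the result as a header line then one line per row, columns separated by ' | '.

== RESULT ==
orders.score | max_qty
6 | 70

Derivation:
After WHERE (1 rows):
orders.qty | orders.score
70 | 6
After GROUP BY (1 rows):
orders.score | max_qty
6 | 70
After ORDER BY (1 rows):
orders.score | max_qty
6 | 70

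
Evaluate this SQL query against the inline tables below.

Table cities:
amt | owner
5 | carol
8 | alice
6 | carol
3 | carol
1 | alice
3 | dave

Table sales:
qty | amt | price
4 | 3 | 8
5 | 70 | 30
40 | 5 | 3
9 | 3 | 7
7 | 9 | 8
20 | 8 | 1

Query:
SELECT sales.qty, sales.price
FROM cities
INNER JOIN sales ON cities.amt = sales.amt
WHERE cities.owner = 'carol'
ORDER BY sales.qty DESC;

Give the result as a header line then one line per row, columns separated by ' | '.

== RESULT ==
sales.qty | sales.price
40 | 3
9 | 7
4 | 8

Derivation:
After JOIN sales (6 rows):
cities.amt | cities.owner | sales.qty | sales.amt | sales.price
5 | carol | 40 | 5 | 3
8 | alice | 20 | 8 | 1
3 | carol | 4 | 3 | 8
3 | carol | 9 | 3 | 7
3 | dave | 4 | 3 | 8
3 | dave | 9 | 3 | 7
After WHERE (3 rows):
cities.amt | cities.owner | sales.qty | sales.amt | sales.price
5 | carol | 40 | 5 | 3
3 | carol | 4 | 3 | 8
3 | carol | 9 | 3 | 7
After SELECT (3 rows):
sales.qty | sales.price
40 | 3
4 | 8
9 | 7
After ORDER BY (3 rows):
sales.qty | sales.price
40 | 3
9 | 7
4 | 8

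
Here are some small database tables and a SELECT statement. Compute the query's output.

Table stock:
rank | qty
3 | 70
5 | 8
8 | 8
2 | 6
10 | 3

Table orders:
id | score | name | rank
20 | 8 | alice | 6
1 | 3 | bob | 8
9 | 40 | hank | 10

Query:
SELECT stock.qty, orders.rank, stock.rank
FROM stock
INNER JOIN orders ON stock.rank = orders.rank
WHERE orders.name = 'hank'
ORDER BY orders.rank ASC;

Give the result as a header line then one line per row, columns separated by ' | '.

After JOIN orders (2 rows):
stock.rank | stock.qty | orders.id | orders.score | orders.name | orders.rank
8 | 8 | 1 | 3 | bob | 8
10 | 3 | 9 | 40 | hank | 10
After WHERE (1 rows):
stock.rank | stock.qty | orders.id | orders.score | orders.name | orders.rank
10 | 3 | 9 | 40 | hank | 10
After SELECT (1 rows):
stock.qty | orders.rank | stock.rank
3 | 10 | 10
After ORDER BY (1 rows):
stock.qty | orders.rank | stock.rank
3 | 10 | 10

== RESULT ==
stock.qty | orders.rank | stock.rank
3 | 10 | 10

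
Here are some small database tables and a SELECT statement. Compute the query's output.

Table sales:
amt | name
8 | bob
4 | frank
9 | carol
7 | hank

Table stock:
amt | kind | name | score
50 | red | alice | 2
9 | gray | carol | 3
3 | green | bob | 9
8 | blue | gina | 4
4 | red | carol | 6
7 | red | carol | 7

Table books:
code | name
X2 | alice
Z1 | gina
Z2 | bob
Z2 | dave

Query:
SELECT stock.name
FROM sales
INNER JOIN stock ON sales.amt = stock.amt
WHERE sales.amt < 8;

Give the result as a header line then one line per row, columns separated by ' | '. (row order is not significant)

== RESULT ==
stock.name
carol
carol

Derivation:
After JOIN stock (4 rows):
sales.amt | sales.name | stock.amt | stock.kind | stock.name | stock.score
8 | bob | 8 | blue | gina | 4
4 | frank | 4 | red | carol | 6
9 | carol | 9 | gray | carol | 3
7 | hank | 7 | red | carol | 7
After WHERE (2 rows):
sales.amt | sales.name | stock.amt | stock.kind | stock.name | stock.score
4 | frank | 4 | red | carol | 6
7 | hank | 7 | red | carol | 7
After SELECT (2 rows):
stock.name
carol
carol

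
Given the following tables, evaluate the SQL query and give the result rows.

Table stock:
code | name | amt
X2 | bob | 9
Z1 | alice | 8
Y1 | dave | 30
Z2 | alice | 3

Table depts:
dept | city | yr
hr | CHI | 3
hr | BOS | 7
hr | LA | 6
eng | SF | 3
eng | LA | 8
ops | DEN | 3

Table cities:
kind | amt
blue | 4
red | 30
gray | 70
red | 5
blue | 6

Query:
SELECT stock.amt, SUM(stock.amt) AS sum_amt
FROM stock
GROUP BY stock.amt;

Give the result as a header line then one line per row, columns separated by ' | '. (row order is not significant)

== RESULT ==
stock.amt | sum_amt
9 | 9
8 | 8
30 | 30
3 | 3

Derivation:
After GROUP BY (4 rows):
stock.amt | sum_amt
9 | 9
8 | 8
30 | 30
3 | 3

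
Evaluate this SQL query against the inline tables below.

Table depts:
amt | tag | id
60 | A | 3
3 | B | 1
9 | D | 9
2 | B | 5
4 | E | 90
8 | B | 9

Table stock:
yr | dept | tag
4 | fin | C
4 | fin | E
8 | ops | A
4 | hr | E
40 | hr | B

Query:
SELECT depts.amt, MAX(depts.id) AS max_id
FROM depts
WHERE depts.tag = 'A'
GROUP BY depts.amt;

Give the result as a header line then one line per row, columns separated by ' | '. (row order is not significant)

== RESULT ==
depts.amt | max_id
60 | 3

Derivation:
After WHERE (1 rows):
depts.amt | depts.tag | depts.id
60 | A | 3
After GROUP BY (1 rows):
depts.amt | max_id
60 | 3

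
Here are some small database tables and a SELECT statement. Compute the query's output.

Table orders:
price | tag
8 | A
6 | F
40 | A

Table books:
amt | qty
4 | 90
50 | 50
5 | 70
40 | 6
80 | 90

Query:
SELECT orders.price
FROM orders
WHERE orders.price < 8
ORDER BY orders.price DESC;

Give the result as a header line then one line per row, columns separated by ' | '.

After WHERE (1 rows):
orders.price | orders.tag
6 | F
After SELECT (1 rows):
orders.price
6
After ORDER BY (1 rows):
orders.price
6

== RESULT ==
orders.price
6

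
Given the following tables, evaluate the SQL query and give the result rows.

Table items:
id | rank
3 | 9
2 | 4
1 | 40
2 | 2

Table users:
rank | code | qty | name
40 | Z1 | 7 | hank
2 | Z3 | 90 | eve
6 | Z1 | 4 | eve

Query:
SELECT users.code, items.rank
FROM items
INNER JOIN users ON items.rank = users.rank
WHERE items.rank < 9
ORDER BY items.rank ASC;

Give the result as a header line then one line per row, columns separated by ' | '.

== RESULT ==
users.code | items.rank
Z3 | 2

Derivation:
After JOIN users (2 rows):
items.id | items.rank | users.rank | users.code | users.qty | users.name
1 | 40 | 40 | Z1 | 7 | hank
2 | 2 | 2 | Z3 | 90 | eve
After WHERE (1 rows):
items.id | items.rank | users.rank | users.code | users.qty | users.name
2 | 2 | 2 | Z3 | 90 | eve
After SELECT (1 rows):
users.code | items.rank
Z3 | 2
After ORDER BY (1 rows):
users.code | items.rank
Z3 | 2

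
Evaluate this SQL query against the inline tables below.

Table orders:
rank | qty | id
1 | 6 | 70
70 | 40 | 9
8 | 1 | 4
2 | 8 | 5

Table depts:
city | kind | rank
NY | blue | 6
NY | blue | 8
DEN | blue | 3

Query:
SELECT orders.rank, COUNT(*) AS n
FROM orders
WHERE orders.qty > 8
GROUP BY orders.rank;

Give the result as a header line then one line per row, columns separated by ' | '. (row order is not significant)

== RESULT ==
orders.rank | n
70 | 1

Derivation:
After WHERE (1 rows):
orders.rank | orders.qty | orders.id
70 | 40 | 9
After GROUP BY (1 rows):
orders.rank | n
70 | 1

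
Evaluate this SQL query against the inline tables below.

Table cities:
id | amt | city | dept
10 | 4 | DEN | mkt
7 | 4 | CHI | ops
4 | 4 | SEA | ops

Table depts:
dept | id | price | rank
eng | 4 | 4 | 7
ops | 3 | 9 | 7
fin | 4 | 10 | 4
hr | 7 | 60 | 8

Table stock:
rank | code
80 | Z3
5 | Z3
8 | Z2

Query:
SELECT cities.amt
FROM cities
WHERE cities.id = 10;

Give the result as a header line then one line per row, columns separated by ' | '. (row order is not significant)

== RESULT ==
cities.amt
4

Derivation:
After WHERE (1 rows):
cities.id | cities.amt | cities.city | cities.dept
10 | 4 | DEN | mkt
After SELECT (1 rows):
cities.amt
4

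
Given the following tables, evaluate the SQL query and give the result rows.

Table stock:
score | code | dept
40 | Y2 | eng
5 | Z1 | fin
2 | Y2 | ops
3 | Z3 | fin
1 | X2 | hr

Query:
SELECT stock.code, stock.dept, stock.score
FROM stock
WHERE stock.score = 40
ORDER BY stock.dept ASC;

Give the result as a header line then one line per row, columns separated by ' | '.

== RESULT ==
stock.code | stock.dept | stock.score
Y2 | eng | 40

Derivation:
After WHERE (1 rows):
stock.score | stock.code | stock.dept
40 | Y2 | eng
After SELECT (1 rows):
stock.code | stock.dept | stock.score
Y2 | eng | 40
After ORDER BY (1 rows):
stock.code | stock.dept | stock.score
Y2 | eng | 40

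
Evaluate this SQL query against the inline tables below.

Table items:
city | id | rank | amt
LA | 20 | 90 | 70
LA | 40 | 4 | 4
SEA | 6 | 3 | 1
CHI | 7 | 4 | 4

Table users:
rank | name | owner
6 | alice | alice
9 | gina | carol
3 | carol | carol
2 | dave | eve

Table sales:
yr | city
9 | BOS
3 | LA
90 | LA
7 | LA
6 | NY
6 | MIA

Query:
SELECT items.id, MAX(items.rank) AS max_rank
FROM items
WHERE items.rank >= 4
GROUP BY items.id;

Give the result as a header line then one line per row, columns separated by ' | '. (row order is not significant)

== RESULT ==
items.id | max_rank
20 | 90
40 | 4
7 | 4

Derivation:
After WHERE (3 rows):
items.city | items.id | items.rank | items.amt
LA | 20 | 90 | 70
LA | 40 | 4 | 4
CHI | 7 | 4 | 4
After GROUP BY (3 rows):
items.id | max_rank
20 | 90
40 | 4
7 | 4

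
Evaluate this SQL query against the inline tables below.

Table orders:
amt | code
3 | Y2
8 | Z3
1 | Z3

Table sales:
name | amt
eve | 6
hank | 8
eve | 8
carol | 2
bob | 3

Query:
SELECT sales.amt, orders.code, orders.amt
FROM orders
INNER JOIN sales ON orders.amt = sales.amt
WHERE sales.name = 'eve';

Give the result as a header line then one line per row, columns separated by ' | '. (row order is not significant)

After JOIN sales (3 rows):
orders.amt | orders.code | sales.name | sales.amt
3 | Y2 | bob | 3
8 | Z3 | hank | 8
8 | Z3 | eve | 8
After WHERE (1 rows):
orders.amt | orders.code | sales.name | sales.amt
8 | Z3 | eve | 8
After SELECT (1 rows):
sales.amt | orders.code | orders.amt
8 | Z3 | 8

== RESULT ==
sales.amt | orders.code | orders.amt
8 | Z3 | 8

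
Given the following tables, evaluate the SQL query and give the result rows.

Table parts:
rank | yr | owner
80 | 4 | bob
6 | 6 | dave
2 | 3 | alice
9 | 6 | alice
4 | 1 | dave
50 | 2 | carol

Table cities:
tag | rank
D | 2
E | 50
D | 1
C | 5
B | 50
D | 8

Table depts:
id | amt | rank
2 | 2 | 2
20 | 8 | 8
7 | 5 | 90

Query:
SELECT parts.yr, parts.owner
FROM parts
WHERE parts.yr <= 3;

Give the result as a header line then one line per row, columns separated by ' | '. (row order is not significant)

After WHERE (3 rows):
parts.rank | parts.yr | parts.owner
2 | 3 | alice
4 | 1 | dave
50 | 2 | carol
After SELECT (3 rows):
parts.yr | parts.owner
3 | alice
1 | dave
2 | carol

== RESULT ==
parts.yr | parts.owner
3 | alice
1 | dave
2 | carol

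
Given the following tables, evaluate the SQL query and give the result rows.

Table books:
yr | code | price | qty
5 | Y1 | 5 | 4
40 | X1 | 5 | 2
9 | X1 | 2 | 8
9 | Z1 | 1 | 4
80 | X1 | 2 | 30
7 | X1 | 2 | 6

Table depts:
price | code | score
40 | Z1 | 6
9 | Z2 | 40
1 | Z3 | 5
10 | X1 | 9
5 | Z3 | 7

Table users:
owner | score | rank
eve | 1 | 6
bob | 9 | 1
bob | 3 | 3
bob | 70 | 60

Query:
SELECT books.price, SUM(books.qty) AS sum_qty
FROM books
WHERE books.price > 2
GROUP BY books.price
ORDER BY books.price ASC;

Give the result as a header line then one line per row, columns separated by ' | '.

After WHERE (2 rows):
books.yr | books.code | books.price | books.qty
5 | Y1 | 5 | 4
40 | X1 | 5 | 2
After GROUP BY (1 rows):
books.price | sum_qty
5 | 6
After ORDER BY (1 rows):
books.price | sum_qty
5 | 6

== RESULT ==
books.price | sum_qty
5 | 6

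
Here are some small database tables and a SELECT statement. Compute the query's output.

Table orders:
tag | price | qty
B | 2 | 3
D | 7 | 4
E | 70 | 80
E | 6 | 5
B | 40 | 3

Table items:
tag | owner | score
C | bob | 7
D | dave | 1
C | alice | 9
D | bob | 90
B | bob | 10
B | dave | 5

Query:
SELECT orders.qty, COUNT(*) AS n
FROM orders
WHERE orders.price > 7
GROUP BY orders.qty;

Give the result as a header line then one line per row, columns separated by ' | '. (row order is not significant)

== RESULT ==
orders.qty | n
80 | 1
3 | 1

Derivation:
After WHERE (2 rows):
orders.tag | orders.price | orders.qty
E | 70 | 80
B | 40 | 3
After GROUP BY (2 rows):
orders.qty | n
80 | 1
3 | 1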